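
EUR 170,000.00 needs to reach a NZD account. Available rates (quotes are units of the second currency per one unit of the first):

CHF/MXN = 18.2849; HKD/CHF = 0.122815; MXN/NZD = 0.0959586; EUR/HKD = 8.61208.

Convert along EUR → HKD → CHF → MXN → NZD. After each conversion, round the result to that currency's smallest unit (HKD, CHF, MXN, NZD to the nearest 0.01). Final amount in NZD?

EUR 170,000.00 × 8.61208 = HKD 1,464,053.60
HKD 1,464,053.60 × 0.122815 = CHF 179,807.74
CHF 179,807.74 × 18.2849 = MXN 3,287,766.55
MXN 3,287,766.55 × 0.0959586 = NZD 315,489.48

NZD 315,489.48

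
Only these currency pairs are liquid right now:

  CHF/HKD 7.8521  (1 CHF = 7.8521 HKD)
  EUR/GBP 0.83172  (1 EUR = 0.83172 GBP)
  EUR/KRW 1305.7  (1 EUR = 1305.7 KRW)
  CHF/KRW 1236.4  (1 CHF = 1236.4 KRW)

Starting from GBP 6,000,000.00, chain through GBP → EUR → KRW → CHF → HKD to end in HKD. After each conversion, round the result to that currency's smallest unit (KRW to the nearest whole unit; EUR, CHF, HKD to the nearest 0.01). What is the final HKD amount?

HKD 59,819,714.36

GBP 6,000,000.00 ÷ 0.83172 = EUR 7,213,966.24
EUR 7,213,966.24 × 1305.7 = KRW 9,419,275,720
KRW 9,419,275,720 ÷ 1236.4 = CHF 7,618,307.76
CHF 7,618,307.76 × 7.8521 = HKD 59,819,714.36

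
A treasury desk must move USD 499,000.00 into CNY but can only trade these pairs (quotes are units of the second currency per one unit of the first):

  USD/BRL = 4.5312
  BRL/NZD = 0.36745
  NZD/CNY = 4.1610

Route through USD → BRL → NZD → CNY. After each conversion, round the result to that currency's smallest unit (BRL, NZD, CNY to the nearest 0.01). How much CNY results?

CNY 3,457,082.51

USD 499,000.00 × 4.5312 = BRL 2,261,068.80
BRL 2,261,068.80 × 0.36745 = NZD 830,829.73
NZD 830,829.73 × 4.1610 = CNY 3,457,082.51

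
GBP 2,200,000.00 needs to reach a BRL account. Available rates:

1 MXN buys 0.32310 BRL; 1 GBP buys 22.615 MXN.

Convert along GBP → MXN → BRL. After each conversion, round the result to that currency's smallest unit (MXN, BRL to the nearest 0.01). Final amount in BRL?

BRL 16,075,194.30

GBP 2,200,000.00 × 22.615 = MXN 49,753,000.00
MXN 49,753,000.00 × 0.32310 = BRL 16,075,194.30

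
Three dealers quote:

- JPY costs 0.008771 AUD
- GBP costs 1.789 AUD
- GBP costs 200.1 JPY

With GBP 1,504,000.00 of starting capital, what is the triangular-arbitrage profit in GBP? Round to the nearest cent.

Profit: GBP 29,069.97

Profitable loop is GBP → AUD → JPY → GBP:
GBP 1,504,000.00 × 1.789 = AUD 2,690,656.00
AUD 2,690,656.00 ÷ 0.008771 = JPY 306,767,301
JPY 306,767,301 ÷ 200.1 = GBP 1,533,069.97
Profit = GBP 1,533,069.97 − GBP 1,504,000.00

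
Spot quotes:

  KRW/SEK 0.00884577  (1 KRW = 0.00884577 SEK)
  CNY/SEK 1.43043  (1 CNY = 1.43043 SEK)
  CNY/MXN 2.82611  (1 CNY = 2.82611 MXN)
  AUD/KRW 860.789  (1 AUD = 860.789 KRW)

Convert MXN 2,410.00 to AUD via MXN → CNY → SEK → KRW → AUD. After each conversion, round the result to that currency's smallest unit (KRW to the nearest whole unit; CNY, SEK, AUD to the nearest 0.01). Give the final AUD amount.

MXN 2,410.00 ÷ 2.82611 = CNY 852.76
CNY 852.76 × 1.43043 = SEK 1,219.81
SEK 1,219.81 ÷ 0.00884577 = KRW 137,898
KRW 137,898 ÷ 860.789 = AUD 160.20

AUD 160.20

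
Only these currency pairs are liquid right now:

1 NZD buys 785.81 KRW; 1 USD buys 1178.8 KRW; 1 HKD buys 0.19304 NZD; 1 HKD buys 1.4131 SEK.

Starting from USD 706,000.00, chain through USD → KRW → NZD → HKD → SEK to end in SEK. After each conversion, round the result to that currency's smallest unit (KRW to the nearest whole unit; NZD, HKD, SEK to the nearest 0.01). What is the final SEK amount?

USD 706,000.00 × 1178.8 = KRW 832,232,800
KRW 832,232,800 ÷ 785.81 = NZD 1,059,076.37
NZD 1,059,076.37 ÷ 0.19304 = HKD 5,486,305.27
HKD 5,486,305.27 × 1.4131 = SEK 7,752,697.98

SEK 7,752,697.98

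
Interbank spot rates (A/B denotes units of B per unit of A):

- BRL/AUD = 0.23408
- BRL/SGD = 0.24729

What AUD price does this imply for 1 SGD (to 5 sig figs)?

1 SGD ÷ 0.24729 = 4.04384 BRL
4.04384 BRL × 0.23408 = 0.946581 AUD

SGD/AUD = 0.94658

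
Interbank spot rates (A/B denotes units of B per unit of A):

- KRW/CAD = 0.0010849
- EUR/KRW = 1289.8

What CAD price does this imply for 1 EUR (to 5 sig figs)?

EUR/CAD = 1.3993

1 EUR × 1289.8 = 1289.8 KRW
1289.8 KRW × 0.0010849 = 1.3993 CAD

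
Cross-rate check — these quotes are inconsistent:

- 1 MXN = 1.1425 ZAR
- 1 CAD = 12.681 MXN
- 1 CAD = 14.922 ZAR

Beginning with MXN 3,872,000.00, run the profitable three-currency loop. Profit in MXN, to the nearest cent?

Profitable loop is MXN → CAD → ZAR → MXN:
MXN 3,872,000.00 ÷ 12.681 = CAD 305,338.70
CAD 305,338.70 × 14.922 = ZAR 4,556,264.02
ZAR 4,556,264.02 ÷ 1.1425 = MXN 3,987,977.26
Profit = MXN 3,987,977.26 − MXN 3,872,000.00

Profit: MXN 115,977.26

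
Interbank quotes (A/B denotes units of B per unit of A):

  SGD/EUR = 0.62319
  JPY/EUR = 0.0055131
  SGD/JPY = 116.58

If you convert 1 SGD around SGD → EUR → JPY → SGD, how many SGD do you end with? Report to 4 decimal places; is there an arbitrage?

Around SGD → EUR → JPY → SGD: 1 × 0.62319 ÷ 0.0055131 ÷ 116.58 = 0.969618
Product < 1; profitable direction is SGD → JPY → EUR → SGD.

0.9696 (arbitrage exists)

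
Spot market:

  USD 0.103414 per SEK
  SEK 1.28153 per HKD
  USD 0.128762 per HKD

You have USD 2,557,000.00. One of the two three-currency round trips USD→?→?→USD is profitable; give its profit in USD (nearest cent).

Profit: USD 74,789.37

Profitable loop is USD → HKD → SEK → USD:
USD 2,557,000.00 ÷ 0.128762 = HKD 19,858,343.30
HKD 19,858,343.30 × 1.28153 = SEK 25,449,062.69
SEK 25,449,062.69 × 0.103414 = USD 2,631,789.37
Profit = USD 2,631,789.37 − USD 2,557,000.00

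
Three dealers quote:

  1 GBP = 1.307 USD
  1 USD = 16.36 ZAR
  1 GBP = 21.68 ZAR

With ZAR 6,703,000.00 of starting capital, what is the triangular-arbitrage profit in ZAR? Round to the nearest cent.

Profitable loop is ZAR → USD → GBP → ZAR:
ZAR 6,703,000.00 ÷ 16.36 = USD 409,718.83
USD 409,718.83 ÷ 1.307 = GBP 313,480.36
GBP 313,480.36 × 21.68 = ZAR 6,796,254.14
Profit = ZAR 6,796,254.14 − ZAR 6,703,000.00

Profit: ZAR 93,254.14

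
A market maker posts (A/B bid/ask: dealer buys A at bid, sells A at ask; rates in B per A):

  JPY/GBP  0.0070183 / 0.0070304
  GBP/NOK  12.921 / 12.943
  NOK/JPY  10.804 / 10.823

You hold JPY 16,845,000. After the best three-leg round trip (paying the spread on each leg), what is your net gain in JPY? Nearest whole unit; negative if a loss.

Net profit: JPY 259,421

Best loop JPY → NOK → GBP → JPY:
JPY 16,845,000 ÷ 10.823 (buy NOK at ask) = NOK 1,556,407.65
NOK 1,556,407.65 ÷ 12.943 (buy GBP at ask) = GBP 120,250.92
GBP 120,250.92 ÷ 0.0070304 (buy JPY at ask) = JPY 17,104,421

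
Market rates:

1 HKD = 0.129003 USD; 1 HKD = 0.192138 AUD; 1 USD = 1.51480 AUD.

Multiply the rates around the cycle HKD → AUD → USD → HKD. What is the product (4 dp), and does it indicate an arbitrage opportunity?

0.9832 (arbitrage exists)

Around HKD → AUD → USD → HKD: 1 × 0.192138 ÷ 1.51480 ÷ 0.129003 = 0.983237
Product < 1; profitable direction is HKD → USD → AUD → HKD.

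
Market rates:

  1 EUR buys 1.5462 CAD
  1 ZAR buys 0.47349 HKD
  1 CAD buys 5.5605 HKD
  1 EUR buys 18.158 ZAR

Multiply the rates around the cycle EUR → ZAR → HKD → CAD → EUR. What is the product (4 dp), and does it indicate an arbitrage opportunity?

1.0000 (no arbitrage)

Around EUR → ZAR → HKD → CAD → EUR: 1 × 18.158 × 0.47349 ÷ 5.5605 ÷ 1.5462 = 0.999998
Product ≈ 1 (deviation 0.000%, within rounding noise).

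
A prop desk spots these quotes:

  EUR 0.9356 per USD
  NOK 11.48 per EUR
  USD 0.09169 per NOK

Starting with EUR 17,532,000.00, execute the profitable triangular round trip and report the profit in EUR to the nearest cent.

Profit: EUR 270,352.17

Profitable loop is EUR → USD → NOK → EUR:
EUR 17,532,000.00 ÷ 0.9356 = USD 18,738,777.26
USD 18,738,777.26 ÷ 0.09169 = NOK 204,371,002.89
NOK 204,371,002.89 ÷ 11.48 = EUR 17,802,352.17
Profit = EUR 17,802,352.17 − EUR 17,532,000.00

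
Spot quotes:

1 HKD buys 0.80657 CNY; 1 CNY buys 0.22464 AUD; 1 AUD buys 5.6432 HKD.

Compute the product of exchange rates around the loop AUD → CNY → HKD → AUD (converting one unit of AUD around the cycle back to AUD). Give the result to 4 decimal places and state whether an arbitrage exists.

0.9780 (arbitrage exists)

Around AUD → CNY → HKD → AUD: 1 ÷ 0.22464 ÷ 0.80657 ÷ 5.6432 = 0.978015
Product < 1; profitable direction is AUD → HKD → CNY → AUD.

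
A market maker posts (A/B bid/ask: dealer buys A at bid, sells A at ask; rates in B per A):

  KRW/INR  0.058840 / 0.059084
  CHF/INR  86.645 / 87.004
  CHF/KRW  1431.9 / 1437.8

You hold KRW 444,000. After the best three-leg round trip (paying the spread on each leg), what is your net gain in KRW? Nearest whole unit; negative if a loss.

Best loop KRW → CHF → INR → KRW:
KRW 444,000 ÷ 1437.8 (buy CHF at ask) = CHF 308.81
CHF 308.81 × 86.645 (sell CHF at bid) = INR 26,756.42
INR 26,756.42 ÷ 0.059084 (buy KRW at ask) = KRW 452,854

Net profit: KRW 8,854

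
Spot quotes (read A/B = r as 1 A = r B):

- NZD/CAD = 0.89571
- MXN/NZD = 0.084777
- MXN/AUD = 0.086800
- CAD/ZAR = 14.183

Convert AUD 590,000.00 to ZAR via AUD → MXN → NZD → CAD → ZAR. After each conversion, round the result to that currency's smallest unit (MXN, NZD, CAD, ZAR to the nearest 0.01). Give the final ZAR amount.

ZAR 7,320,586.09

AUD 590,000.00 ÷ 0.086800 = MXN 6,797,235.02
MXN 6,797,235.02 × 0.084777 = NZD 576,249.19
NZD 576,249.19 × 0.89571 = CAD 516,152.16
CAD 516,152.16 × 14.183 = ZAR 7,320,586.09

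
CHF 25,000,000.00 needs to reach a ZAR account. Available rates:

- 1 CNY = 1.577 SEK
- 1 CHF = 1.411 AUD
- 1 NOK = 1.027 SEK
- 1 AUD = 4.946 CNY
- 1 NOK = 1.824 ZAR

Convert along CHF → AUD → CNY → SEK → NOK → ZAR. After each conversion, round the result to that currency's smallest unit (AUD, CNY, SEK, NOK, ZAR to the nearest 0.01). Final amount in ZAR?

ZAR 488,660,481.04

CHF 25,000,000.00 × 1.411 = AUD 35,275,000.00
AUD 35,275,000.00 × 4.946 = CNY 174,470,150.00
CNY 174,470,150.00 × 1.577 = SEK 275,139,426.55
SEK 275,139,426.55 ÷ 1.027 = NOK 267,905,965.48
NOK 267,905,965.48 × 1.824 = ZAR 488,660,481.04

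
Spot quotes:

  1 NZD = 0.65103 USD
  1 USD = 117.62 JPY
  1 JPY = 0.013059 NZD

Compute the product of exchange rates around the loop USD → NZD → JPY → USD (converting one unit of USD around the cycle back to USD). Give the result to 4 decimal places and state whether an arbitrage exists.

Around USD → NZD → JPY → USD: 1 ÷ 0.65103 ÷ 0.013059 ÷ 117.62 = 1.000018
Product ≈ 1 (deviation 0.002%, within rounding noise).

1.0000 (no arbitrage)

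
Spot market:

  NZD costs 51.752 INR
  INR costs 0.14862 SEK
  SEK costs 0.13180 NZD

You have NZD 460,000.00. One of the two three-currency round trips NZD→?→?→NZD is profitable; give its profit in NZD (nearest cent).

Profitable loop is NZD → INR → SEK → NZD:
NZD 460,000.00 × 51.752 = INR 23,805,920.00
INR 23,805,920.00 × 0.14862 = SEK 3,538,035.83
SEK 3,538,035.83 × 0.13180 = NZD 466,313.12
Profit = NZD 466,313.12 − NZD 460,000.00

Profit: NZD 6,313.12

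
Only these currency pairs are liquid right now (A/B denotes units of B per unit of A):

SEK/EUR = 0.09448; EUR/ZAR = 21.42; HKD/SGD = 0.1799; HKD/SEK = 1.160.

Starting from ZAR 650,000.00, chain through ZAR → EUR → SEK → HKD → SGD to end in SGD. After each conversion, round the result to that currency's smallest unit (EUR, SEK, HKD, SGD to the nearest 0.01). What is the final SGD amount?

ZAR 650,000.00 ÷ 21.42 = EUR 30,345.47
EUR 30,345.47 ÷ 0.09448 = SEK 321,184.06
SEK 321,184.06 ÷ 1.160 = HKD 276,882.81
HKD 276,882.81 × 0.1799 = SGD 49,811.22

SGD 49,811.22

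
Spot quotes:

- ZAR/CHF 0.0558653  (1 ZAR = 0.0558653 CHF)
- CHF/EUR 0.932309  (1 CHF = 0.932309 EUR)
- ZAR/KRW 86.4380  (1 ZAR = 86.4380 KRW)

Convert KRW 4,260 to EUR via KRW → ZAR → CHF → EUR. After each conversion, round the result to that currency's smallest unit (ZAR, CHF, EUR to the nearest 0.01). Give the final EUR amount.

KRW 4,260 ÷ 86.4380 = ZAR 49.28
ZAR 49.28 × 0.0558653 = CHF 2.75
CHF 2.75 × 0.932309 = EUR 2.56

EUR 2.56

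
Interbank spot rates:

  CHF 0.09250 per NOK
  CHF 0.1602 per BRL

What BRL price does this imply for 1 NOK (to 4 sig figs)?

NOK/BRL = 0.5774

1 NOK × 0.09250 = 0.0925 CHF
0.0925 CHF ÷ 0.1602 = 0.577403 BRL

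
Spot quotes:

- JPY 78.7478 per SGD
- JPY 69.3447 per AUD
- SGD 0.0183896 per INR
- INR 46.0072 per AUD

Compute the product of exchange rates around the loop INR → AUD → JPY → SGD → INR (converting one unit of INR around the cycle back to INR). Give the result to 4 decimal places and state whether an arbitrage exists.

Around INR → AUD → JPY → SGD → INR: 1 ÷ 46.0072 × 69.3447 ÷ 78.7478 ÷ 0.0183896 = 1.040823
Product > 1; profitable direction is INR → AUD → JPY → SGD → INR.

1.0408 (arbitrage exists)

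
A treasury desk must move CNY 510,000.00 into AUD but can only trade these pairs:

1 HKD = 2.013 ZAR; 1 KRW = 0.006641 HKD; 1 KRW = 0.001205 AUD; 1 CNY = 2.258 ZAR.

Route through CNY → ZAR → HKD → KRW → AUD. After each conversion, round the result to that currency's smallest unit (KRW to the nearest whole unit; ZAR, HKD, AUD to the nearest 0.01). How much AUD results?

AUD 103,801.57

CNY 510,000.00 × 2.258 = ZAR 1,151,580.00
ZAR 1,151,580.00 ÷ 2.013 = HKD 572,071.54
HKD 572,071.54 ÷ 0.006641 = KRW 86,142,379
KRW 86,142,379 × 0.001205 = AUD 103,801.57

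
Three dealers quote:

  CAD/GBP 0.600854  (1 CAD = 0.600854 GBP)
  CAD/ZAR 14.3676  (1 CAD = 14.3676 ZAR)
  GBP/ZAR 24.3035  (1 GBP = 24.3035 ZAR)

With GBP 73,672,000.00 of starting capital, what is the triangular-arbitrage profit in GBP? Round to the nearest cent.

Profitable loop is GBP → ZAR → CAD → GBP:
GBP 73,672,000.00 × 24.3035 = ZAR 1,790,487,452.00
ZAR 1,790,487,452.00 ÷ 14.3676 = CAD 124,619,800.94
CAD 124,619,800.94 × 0.600854 = GBP 74,878,305.87
Profit = GBP 74,878,305.87 − GBP 73,672,000.00

Profit: GBP 1,206,305.87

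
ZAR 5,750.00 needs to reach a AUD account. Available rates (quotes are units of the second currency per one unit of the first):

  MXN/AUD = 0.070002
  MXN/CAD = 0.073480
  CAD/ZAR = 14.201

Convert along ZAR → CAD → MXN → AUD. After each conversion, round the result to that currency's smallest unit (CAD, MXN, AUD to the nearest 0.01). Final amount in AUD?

AUD 385.73

ZAR 5,750.00 ÷ 14.201 = CAD 404.90
CAD 404.90 ÷ 0.073480 = MXN 5,510.34
MXN 5,510.34 × 0.070002 = AUD 385.73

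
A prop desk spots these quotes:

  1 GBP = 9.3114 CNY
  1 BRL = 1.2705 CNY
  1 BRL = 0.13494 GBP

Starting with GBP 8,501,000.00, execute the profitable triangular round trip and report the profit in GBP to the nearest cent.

Profit: GBP 94,853.32

Profitable loop is GBP → BRL → CNY → GBP:
GBP 8,501,000.00 ÷ 0.13494 = BRL 62,998,369.65
BRL 62,998,369.65 × 1.2705 = CNY 80,039,428.63
CNY 80,039,428.63 ÷ 9.3114 = GBP 8,595,853.32
Profit = GBP 8,595,853.32 − GBP 8,501,000.00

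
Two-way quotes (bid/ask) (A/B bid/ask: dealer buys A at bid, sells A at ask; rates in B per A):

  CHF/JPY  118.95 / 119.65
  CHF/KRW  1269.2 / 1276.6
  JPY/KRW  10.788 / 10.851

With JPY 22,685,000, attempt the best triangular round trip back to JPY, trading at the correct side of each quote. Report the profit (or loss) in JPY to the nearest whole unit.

Best loop JPY → KRW → CHF → JPY:
JPY 22,685,000 × 10.788 (sell JPY at bid) = KRW 244,725,780
KRW 244,725,780 ÷ 1276.6 (buy CHF at ask) = CHF 191,701.22
CHF 191,701.22 × 118.95 (sell CHF at bid) = JPY 22,802,860

Net profit: JPY 117,860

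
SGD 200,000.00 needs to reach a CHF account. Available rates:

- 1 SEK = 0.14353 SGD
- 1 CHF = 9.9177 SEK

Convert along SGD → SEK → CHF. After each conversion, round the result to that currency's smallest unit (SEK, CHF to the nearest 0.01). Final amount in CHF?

SGD 200,000.00 ÷ 0.14353 = SEK 1,393,436.91
SEK 1,393,436.91 ÷ 9.9177 = CHF 140,500.01

CHF 140,500.01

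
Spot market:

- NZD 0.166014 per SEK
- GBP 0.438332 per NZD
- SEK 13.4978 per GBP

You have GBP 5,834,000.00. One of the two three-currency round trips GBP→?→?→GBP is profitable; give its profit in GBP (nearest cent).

Profit: GBP 105,577.39

Profitable loop is GBP → NZD → SEK → GBP:
GBP 5,834,000.00 ÷ 0.438332 = NZD 13,309,546.19
NZD 13,309,546.19 ÷ 0.166014 = SEK 80,171,227.66
SEK 80,171,227.66 ÷ 13.4978 = GBP 5,939,577.39
Profit = GBP 5,939,577.39 − GBP 5,834,000.00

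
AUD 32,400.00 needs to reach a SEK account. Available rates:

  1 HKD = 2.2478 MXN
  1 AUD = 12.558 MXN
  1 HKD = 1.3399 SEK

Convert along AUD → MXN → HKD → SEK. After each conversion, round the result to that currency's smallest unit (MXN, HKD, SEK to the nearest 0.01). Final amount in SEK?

AUD 32,400.00 × 12.558 = MXN 406,879.20
MXN 406,879.20 ÷ 2.2478 = HKD 181,012.19
HKD 181,012.19 × 1.3399 = SEK 242,538.23

SEK 242,538.23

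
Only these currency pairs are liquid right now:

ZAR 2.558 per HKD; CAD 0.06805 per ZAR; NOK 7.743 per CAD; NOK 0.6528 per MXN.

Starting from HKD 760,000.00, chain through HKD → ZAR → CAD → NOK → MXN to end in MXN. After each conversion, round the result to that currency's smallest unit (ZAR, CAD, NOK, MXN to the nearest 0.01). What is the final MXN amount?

HKD 760,000.00 × 2.558 = ZAR 1,944,080.00
ZAR 1,944,080.00 × 0.06805 = CAD 132,294.64
CAD 132,294.64 × 7.743 = NOK 1,024,357.40
NOK 1,024,357.40 ÷ 0.6528 = MXN 1,569,174.94

MXN 1,569,174.94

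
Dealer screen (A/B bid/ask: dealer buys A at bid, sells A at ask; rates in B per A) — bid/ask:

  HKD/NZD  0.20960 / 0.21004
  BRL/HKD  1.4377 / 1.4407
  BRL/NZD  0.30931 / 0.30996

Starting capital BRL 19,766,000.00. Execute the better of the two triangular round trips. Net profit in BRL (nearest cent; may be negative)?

Net profit: BRL 437,991.92

Best loop BRL → NZD → HKD → BRL:
BRL 19,766,000.00 × 0.30931 (sell BRL at bid) = NZD 6,113,821.46
NZD 6,113,821.46 ÷ 0.21004 (buy HKD at ask) = HKD 29,107,891.16
HKD 29,107,891.16 ÷ 1.4407 (buy BRL at ask) = BRL 20,203,991.92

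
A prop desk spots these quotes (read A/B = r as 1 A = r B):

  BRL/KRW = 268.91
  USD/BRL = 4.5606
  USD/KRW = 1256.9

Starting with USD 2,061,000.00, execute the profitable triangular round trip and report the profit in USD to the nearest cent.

Profit: USD 51,271.71

Profitable loop is USD → KRW → BRL → USD:
USD 2,061,000.00 × 1256.9 = KRW 2,590,470,900
KRW 2,590,470,900 ÷ 268.91 = BRL 9,633,226.36
BRL 9,633,226.36 ÷ 4.5606 = USD 2,112,271.71
Profit = USD 2,112,271.71 − USD 2,061,000.00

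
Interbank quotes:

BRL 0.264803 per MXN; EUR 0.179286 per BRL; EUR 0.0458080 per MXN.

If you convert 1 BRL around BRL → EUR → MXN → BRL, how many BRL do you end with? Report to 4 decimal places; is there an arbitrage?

Around BRL → EUR → MXN → BRL: 1 × 0.179286 ÷ 0.0458080 × 0.264803 = 1.036401
Product > 1; profitable direction is BRL → EUR → MXN → BRL.

1.0364 (arbitrage exists)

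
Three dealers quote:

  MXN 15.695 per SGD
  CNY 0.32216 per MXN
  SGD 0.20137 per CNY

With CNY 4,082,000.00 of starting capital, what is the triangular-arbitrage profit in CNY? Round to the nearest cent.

Profitable loop is CNY → SGD → MXN → CNY:
CNY 4,082,000.00 × 0.20137 = SGD 821,992.34
SGD 821,992.34 × 15.695 = MXN 12,901,169.78
MXN 12,901,169.78 × 0.32216 = CNY 4,156,240.86
Profit = CNY 4,156,240.86 − CNY 4,082,000.00

Profit: CNY 74,240.86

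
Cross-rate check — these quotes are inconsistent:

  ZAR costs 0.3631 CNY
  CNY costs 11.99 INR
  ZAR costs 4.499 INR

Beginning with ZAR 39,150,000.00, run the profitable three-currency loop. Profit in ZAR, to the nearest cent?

Profit: ZAR 1,307,806.00

Profitable loop is ZAR → INR → CNY → ZAR:
ZAR 39,150,000.00 × 4.499 = INR 176,135,850.00
INR 176,135,850.00 ÷ 11.99 = CNY 14,690,229.36
CNY 14,690,229.36 ÷ 0.3631 = ZAR 40,457,806.00
Profit = ZAR 40,457,806.00 − ZAR 39,150,000.00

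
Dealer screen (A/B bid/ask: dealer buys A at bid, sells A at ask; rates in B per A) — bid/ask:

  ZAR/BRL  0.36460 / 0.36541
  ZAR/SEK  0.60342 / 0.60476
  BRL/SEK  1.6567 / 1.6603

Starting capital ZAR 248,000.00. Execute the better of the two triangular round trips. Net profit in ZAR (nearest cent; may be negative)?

Net result: ZAR -298.20 (no profitable arbitrage after spreads)

Best loop ZAR → BRL → SEK → ZAR:
ZAR 248,000.00 × 0.36460 (sell ZAR at bid) = BRL 90,420.80
BRL 90,420.80 × 1.6567 (sell BRL at bid) = SEK 149,800.14
SEK 149,800.14 ÷ 0.60476 (buy ZAR at ask) = ZAR 247,701.80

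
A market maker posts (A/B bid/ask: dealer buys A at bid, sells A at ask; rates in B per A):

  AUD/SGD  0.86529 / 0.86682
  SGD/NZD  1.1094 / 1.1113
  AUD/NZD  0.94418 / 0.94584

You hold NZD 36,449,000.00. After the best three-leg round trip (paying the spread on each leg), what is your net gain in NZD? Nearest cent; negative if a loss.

Best loop NZD → AUD → SGD → NZD:
NZD 36,449,000.00 ÷ 0.94584 (buy AUD at ask) = AUD 38,536,116.04
AUD 38,536,116.04 × 0.86529 (sell AUD at bid) = SGD 33,344,915.85
SGD 33,344,915.85 × 1.1094 (sell SGD at bid) = NZD 36,992,849.65

Net profit: NZD 543,849.65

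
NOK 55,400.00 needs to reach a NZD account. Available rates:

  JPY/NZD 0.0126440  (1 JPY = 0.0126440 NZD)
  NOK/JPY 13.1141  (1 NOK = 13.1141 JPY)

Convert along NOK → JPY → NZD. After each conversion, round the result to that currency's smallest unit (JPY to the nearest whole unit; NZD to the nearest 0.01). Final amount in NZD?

NOK 55,400.00 × 13.1141 = JPY 726,521
JPY 726,521 × 0.0126440 = NZD 9,186.13

NZD 9,186.13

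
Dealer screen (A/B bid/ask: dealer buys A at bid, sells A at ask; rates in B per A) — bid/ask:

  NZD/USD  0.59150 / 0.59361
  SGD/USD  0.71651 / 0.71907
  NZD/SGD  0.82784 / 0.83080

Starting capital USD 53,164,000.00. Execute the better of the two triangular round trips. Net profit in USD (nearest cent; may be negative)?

Net result: USD -40,692.85 (no profitable arbitrage after spreads)

Best loop USD → NZD → SGD → USD:
USD 53,164,000.00 ÷ 0.59361 (buy NZD at ask) = NZD 89,560,485.84
NZD 89,560,485.84 × 0.82784 (sell NZD at bid) = SGD 74,141,752.60
SGD 74,141,752.60 × 0.71651 (sell SGD at bid) = USD 53,123,307.15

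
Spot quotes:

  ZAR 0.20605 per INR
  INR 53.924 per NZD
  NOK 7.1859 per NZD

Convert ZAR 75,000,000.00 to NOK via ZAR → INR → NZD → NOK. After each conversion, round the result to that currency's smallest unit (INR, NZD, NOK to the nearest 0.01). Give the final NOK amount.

NOK 48,505,134.57

ZAR 75,000,000.00 ÷ 0.20605 = INR 363,989,322.98
INR 363,989,322.98 ÷ 53.924 = NZD 6,750,043.08
NZD 6,750,043.08 × 7.1859 = NOK 48,505,134.57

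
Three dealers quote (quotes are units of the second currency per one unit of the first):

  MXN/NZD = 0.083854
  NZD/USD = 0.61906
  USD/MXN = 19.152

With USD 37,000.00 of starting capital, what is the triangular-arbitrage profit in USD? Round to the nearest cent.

Profitable loop is USD → NZD → MXN → USD:
USD 37,000.00 ÷ 0.61906 = NZD 59,768.04
NZD 59,768.04 ÷ 0.083854 = MXN 712,763.08
MXN 712,763.08 ÷ 19.152 = USD 37,216.12
Profit = USD 37,216.12 − USD 37,000.00

Profit: USD 216.12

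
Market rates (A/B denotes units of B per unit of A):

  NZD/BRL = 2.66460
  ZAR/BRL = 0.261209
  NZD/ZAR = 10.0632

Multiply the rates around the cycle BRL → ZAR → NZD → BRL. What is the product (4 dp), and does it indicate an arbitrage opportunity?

1.0137 (arbitrage exists)

Around BRL → ZAR → NZD → BRL: 1 ÷ 0.261209 ÷ 10.0632 × 2.66460 = 1.013696
Product > 1; profitable direction is BRL → ZAR → NZD → BRL.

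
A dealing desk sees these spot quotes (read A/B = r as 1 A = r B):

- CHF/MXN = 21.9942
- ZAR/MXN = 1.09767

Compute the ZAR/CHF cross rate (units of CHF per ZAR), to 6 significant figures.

ZAR/CHF = 0.0499072

1 ZAR × 1.09767 = 1.09767 MXN
1.09767 MXN ÷ 21.9942 = 0.0499072 CHF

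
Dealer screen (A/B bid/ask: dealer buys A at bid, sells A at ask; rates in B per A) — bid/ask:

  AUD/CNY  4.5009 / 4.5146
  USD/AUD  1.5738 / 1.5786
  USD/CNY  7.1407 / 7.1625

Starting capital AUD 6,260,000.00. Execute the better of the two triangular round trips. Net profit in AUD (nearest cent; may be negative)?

Best loop AUD → USD → CNY → AUD:
AUD 6,260,000.00 ÷ 1.5786 (buy USD at ask) = USD 3,965,539.09
USD 3,965,539.09 × 7.1407 (sell USD at bid) = CNY 28,316,724.95
CNY 28,316,724.95 ÷ 4.5146 (buy AUD at ask) = AUD 6,272,255.56

Net profit: AUD 12,255.56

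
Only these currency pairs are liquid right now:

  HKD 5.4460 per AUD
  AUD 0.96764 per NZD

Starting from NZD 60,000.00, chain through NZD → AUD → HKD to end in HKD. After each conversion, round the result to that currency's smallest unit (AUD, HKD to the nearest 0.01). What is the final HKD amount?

HKD 316,186.05

NZD 60,000.00 × 0.96764 = AUD 58,058.40
AUD 58,058.40 × 5.4460 = HKD 316,186.05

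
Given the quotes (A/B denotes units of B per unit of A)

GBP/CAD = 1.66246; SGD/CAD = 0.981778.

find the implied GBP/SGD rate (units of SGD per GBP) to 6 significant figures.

1 GBP × 1.66246 = 1.66246 CAD
1.66246 CAD ÷ 0.981778 = 1.69332 SGD

GBP/SGD = 1.69332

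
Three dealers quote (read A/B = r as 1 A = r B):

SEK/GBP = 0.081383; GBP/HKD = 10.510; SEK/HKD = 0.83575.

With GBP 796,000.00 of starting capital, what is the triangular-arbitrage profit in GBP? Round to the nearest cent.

Profitable loop is GBP → HKD → SEK → GBP:
GBP 796,000.00 × 10.510 = HKD 8,365,960.00
HKD 8,365,960.00 ÷ 0.83575 = SEK 10,010,122.64
SEK 10,010,122.64 × 0.081383 = GBP 814,653.81
Profit = GBP 814,653.81 − GBP 796,000.00

Profit: GBP 18,653.81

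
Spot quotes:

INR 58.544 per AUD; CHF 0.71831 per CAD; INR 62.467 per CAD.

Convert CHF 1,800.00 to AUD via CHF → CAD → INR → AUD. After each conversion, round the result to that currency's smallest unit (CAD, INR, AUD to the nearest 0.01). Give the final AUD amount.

AUD 2,673.80

CHF 1,800.00 ÷ 0.71831 = CAD 2,505.88
CAD 2,505.88 × 62.467 = INR 156,534.81
INR 156,534.81 ÷ 58.544 = AUD 2,673.80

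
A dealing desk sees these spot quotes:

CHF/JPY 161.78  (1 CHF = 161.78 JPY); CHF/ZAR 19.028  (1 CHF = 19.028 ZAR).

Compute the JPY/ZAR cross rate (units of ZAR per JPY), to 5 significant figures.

JPY/ZAR = 0.11762

1 JPY ÷ 161.78 = 0.00618123 CHF
0.00618123 CHF × 19.028 = 0.117617 ZAR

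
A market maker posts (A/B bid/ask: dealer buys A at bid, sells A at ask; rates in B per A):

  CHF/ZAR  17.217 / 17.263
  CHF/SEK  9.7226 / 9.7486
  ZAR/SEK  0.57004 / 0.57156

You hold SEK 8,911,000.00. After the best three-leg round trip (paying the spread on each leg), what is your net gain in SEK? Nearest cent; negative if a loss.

Net profit: SEK 60,126.97

Best loop SEK → CHF → ZAR → SEK:
SEK 8,911,000.00 ÷ 9.7486 (buy CHF at ask) = CHF 914,079.97
CHF 914,079.97 × 17.217 (sell CHF at bid) = ZAR 15,737,714.85
ZAR 15,737,714.85 × 0.57004 (sell ZAR at bid) = SEK 8,971,126.97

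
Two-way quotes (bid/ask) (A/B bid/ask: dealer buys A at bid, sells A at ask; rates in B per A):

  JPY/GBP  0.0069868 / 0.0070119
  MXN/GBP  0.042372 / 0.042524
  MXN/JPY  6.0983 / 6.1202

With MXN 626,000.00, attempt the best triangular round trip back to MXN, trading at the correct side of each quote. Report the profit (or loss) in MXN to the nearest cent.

Net profit: MXN 1,230.72

Best loop MXN → JPY → GBP → MXN:
MXN 626,000.00 × 6.0983 (sell MXN at bid) = JPY 3,817,536
JPY 3,817,536 × 0.0069868 (sell JPY at bid) = GBP 26,672.36
GBP 26,672.36 ÷ 0.042524 (buy MXN at ask) = MXN 627,230.72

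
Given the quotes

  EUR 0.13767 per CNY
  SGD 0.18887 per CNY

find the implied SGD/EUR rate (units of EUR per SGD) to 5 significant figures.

SGD/EUR = 0.72891

1 SGD ÷ 0.18887 = 5.29465 CNY
5.29465 CNY × 0.13767 = 0.728914 EUR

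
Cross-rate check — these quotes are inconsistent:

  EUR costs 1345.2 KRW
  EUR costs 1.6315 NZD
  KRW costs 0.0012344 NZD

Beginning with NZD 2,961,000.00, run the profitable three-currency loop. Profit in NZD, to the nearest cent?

Profitable loop is NZD → EUR → KRW → NZD:
NZD 2,961,000.00 ÷ 1.6315 = EUR 1,814,894.27
EUR 1,814,894.27 × 1345.2 = KRW 2,441,395,771
KRW 2,441,395,771 × 0.0012344 = NZD 3,013,658.94
Profit = NZD 3,013,658.94 − NZD 2,961,000.00

Profit: NZD 52,658.94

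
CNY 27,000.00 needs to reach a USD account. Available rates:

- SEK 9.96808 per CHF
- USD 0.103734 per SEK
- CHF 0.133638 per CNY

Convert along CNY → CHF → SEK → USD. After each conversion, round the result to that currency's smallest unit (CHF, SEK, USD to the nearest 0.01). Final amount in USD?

USD 3,731.01

CNY 27,000.00 × 0.133638 = CHF 3,608.23
CHF 3,608.23 × 9.96808 = SEK 35,967.13
SEK 35,967.13 × 0.103734 = USD 3,731.01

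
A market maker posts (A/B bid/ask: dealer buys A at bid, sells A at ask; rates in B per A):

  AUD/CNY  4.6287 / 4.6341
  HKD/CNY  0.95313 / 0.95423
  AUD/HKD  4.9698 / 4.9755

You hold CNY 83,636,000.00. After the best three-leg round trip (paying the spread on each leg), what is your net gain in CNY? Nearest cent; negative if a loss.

Net profit: CNY 1,854,706.02

Best loop CNY → AUD → HKD → CNY:
CNY 83,636,000.00 ÷ 4.6341 (buy AUD at ask) = AUD 18,047,948.90
AUD 18,047,948.90 × 4.9698 (sell AUD at bid) = HKD 89,694,696.45
HKD 89,694,696.45 × 0.95313 (sell HKD at bid) = CNY 85,490,706.02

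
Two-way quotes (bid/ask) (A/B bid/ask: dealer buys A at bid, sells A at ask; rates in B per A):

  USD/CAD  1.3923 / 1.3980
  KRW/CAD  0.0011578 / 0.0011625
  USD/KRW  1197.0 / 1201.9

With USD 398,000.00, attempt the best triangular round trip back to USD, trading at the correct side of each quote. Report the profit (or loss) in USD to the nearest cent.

Net result: USD -1,398.28 (no profitable arbitrage after spreads)

Best loop USD → CAD → KRW → USD:
USD 398,000.00 × 1.3923 (sell USD at bid) = CAD 554,135.40
CAD 554,135.40 ÷ 0.0011625 (buy KRW at ask) = KRW 476,675,613
KRW 476,675,613 ÷ 1201.9 (buy USD at ask) = USD 396,601.72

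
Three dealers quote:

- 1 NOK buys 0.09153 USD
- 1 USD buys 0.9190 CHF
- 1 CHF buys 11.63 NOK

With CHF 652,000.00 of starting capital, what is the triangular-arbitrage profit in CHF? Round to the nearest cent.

Profit: CHF 14,482.74

Profitable loop is CHF → USD → NOK → CHF:
CHF 652,000.00 ÷ 0.9190 = USD 709,466.81
USD 709,466.81 ÷ 0.09153 = NOK 7,751,194.27
NOK 7,751,194.27 ÷ 11.63 = CHF 666,482.74
Profit = CHF 666,482.74 − CHF 652,000.00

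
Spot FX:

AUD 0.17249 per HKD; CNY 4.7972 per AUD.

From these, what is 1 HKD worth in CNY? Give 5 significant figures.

HKD/CNY = 0.82747

1 HKD × 0.17249 = 0.17249 AUD
0.17249 AUD × 4.7972 = 0.827469 CNY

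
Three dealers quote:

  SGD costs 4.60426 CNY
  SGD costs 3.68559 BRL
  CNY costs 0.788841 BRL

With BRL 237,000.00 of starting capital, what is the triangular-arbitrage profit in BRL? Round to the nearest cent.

Profitable loop is BRL → CNY → SGD → BRL:
BRL 237,000.00 ÷ 0.788841 = CNY 300,440.77
CNY 300,440.77 ÷ 4.60426 = SGD 65,252.78
SGD 65,252.78 × 3.68559 = BRL 240,495.00
Profit = BRL 240,495.00 − BRL 237,000.00

Profit: BRL 3,495.00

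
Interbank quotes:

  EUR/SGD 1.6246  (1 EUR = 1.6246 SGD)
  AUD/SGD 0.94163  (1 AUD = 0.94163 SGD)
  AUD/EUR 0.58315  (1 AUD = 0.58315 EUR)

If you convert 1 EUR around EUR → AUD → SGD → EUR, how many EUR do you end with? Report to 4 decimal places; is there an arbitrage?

Around EUR → AUD → SGD → EUR: 1 ÷ 0.58315 × 0.94163 ÷ 1.6246 = 0.993925
Product < 1; profitable direction is EUR → SGD → AUD → EUR.

0.9939 (arbitrage exists)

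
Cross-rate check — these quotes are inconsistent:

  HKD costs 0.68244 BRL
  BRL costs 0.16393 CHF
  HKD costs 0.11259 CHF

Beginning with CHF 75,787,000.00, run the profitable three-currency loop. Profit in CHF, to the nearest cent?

Profitable loop is CHF → BRL → HKD → CHF:
CHF 75,787,000.00 ÷ 0.16393 = BRL 462,313,182.46
BRL 462,313,182.46 ÷ 0.68244 = HKD 677,441,507.61
HKD 677,441,507.61 × 0.11259 = CHF 76,273,139.34
Profit = CHF 76,273,139.34 − CHF 75,787,000.00

Profit: CHF 486,139.34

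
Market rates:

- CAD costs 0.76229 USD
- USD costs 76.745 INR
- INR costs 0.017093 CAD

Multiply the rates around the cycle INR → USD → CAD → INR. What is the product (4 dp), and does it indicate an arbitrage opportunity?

Around INR → USD → CAD → INR: 1 ÷ 76.745 ÷ 0.76229 ÷ 0.017093 = 1.000026
Product ≈ 1 (deviation 0.003%, within rounding noise).

1.0000 (no arbitrage)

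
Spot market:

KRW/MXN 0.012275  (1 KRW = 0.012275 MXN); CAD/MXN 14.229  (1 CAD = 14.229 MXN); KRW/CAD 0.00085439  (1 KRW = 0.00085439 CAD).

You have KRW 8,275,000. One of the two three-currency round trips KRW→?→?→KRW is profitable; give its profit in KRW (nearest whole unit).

Profitable loop is KRW → MXN → CAD → KRW:
KRW 8,275,000 × 0.012275 = MXN 101,575.62
MXN 101,575.62 ÷ 14.229 = CAD 7,138.63
CAD 7,138.63 ÷ 0.00085439 = KRW 8,355,241
Profit = KRW 8,355,241 − KRW 8,275,000

Profit: KRW 80,241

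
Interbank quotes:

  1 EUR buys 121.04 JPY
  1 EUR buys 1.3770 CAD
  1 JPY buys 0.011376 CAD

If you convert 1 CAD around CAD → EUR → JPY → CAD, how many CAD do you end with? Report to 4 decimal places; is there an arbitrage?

Around CAD → EUR → JPY → CAD: 1 ÷ 1.3770 × 121.04 × 0.011376 = 0.999964
Product ≈ 1 (deviation 0.004%, within rounding noise).

1.0000 (no arbitrage)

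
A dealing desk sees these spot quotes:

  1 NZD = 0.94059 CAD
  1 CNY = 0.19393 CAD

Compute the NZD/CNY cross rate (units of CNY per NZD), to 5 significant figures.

NZD/CNY = 4.8502

1 NZD × 0.94059 = 0.94059 CAD
0.94059 CAD ÷ 0.19393 = 4.85015 CNY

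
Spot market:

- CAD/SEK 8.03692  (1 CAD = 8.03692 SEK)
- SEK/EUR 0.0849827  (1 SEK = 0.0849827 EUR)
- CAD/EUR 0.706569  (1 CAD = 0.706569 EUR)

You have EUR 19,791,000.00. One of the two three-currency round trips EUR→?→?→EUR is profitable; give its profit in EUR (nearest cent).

Profit: EUR 682,974.01

Profitable loop is EUR → SEK → CAD → EUR:
EUR 19,791,000.00 ÷ 0.0849827 = SEK 232,882,692.60
SEK 232,882,692.60 ÷ 8.03692 = CAD 28,976,609.52
CAD 28,976,609.52 × 0.706569 = EUR 20,473,974.01
Profit = EUR 20,473,974.01 − EUR 19,791,000.00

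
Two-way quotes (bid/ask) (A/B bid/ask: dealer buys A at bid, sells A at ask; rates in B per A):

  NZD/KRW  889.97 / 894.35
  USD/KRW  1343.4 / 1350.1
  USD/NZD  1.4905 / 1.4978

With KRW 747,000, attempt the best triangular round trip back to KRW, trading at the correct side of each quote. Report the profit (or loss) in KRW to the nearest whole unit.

Net profit: KRW 2,143

Best loop KRW → NZD → USD → KRW:
KRW 747,000 ÷ 894.35 (buy NZD at ask) = NZD 835.24
NZD 835.24 ÷ 1.4978 (buy USD at ask) = USD 557.65
USD 557.65 × 1343.4 (sell USD at bid) = KRW 749,143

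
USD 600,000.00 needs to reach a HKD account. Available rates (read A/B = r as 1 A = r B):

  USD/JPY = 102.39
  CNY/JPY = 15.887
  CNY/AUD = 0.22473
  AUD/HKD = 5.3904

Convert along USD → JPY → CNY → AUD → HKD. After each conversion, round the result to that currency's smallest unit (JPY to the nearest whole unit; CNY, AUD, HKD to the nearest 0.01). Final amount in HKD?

HKD 4,684,345.73

USD 600,000.00 × 102.39 = JPY 61,434,000
JPY 61,434,000 ÷ 15.887 = CNY 3,866,935.23
CNY 3,866,935.23 × 0.22473 = AUD 869,016.35
AUD 869,016.35 × 5.3904 = HKD 4,684,345.73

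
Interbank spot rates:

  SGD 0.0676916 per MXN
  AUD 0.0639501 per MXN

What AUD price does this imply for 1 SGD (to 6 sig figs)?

1 SGD ÷ 0.0676916 = 14.7729 MXN
14.7729 MXN × 0.0639501 = 0.944727 AUD

SGD/AUD = 0.944727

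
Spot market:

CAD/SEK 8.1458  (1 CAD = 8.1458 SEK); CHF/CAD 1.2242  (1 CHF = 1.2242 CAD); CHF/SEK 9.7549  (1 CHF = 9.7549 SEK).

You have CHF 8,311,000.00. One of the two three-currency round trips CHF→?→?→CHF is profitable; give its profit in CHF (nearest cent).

Profit: CHF 185,040.59

Profitable loop is CHF → CAD → SEK → CHF:
CHF 8,311,000.00 × 1.2242 = CAD 10,174,326.20
CAD 10,174,326.20 × 8.1458 = SEK 82,878,026.36
SEK 82,878,026.36 ÷ 9.7549 = CHF 8,496,040.59
Profit = CHF 8,496,040.59 − CHF 8,311,000.00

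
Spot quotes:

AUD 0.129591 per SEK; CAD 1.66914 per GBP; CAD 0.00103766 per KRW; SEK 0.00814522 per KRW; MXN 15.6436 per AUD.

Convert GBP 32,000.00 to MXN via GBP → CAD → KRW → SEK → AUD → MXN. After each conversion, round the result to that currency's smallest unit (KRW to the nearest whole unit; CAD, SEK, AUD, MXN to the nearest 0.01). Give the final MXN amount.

MXN 849,967.00

GBP 32,000.00 × 1.66914 = CAD 53,412.48
CAD 53,412.48 ÷ 0.00103766 = KRW 51,473,970
KRW 51,473,970 × 0.00814522 = SEK 419,266.81
SEK 419,266.81 × 0.129591 = AUD 54,333.21
AUD 54,333.21 × 15.6436 = MXN 849,967.00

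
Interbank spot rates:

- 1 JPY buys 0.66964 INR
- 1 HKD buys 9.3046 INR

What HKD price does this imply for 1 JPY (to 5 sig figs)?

JPY/HKD = 0.071969

1 JPY × 0.66964 = 0.66964 INR
0.66964 INR ÷ 9.3046 = 0.0719687 HKD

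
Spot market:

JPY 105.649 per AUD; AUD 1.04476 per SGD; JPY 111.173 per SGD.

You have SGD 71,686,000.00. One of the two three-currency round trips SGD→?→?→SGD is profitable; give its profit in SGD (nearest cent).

Profit: SGD 516,418.63

Profitable loop is SGD → JPY → AUD → SGD:
SGD 71,686,000.00 × 111.173 = JPY 7,969,547,678
JPY 7,969,547,678 ÷ 105.649 = AUD 75,434,198.88
AUD 75,434,198.88 ÷ 1.04476 = SGD 72,202,418.63
Profit = SGD 72,202,418.63 − SGD 71,686,000.00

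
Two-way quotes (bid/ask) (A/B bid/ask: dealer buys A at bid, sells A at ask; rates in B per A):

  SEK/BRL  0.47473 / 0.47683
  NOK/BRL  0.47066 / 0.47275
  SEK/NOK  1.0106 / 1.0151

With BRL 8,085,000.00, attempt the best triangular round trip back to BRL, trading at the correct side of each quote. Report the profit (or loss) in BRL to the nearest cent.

Net result: BRL -20,024.78 (no profitable arbitrage after spreads)

Best loop BRL → SEK → NOK → BRL:
BRL 8,085,000.00 ÷ 0.47683 (buy SEK at ask) = SEK 16,955,728.46
SEK 16,955,728.46 × 1.0106 (sell SEK at bid) = NOK 17,135,459.18
NOK 17,135,459.18 × 0.47066 (sell NOK at bid) = BRL 8,064,975.22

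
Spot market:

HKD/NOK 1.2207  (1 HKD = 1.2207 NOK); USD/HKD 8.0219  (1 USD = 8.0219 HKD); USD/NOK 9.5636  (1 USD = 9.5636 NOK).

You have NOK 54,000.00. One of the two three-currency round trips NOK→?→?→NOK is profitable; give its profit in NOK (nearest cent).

Profitable loop is NOK → USD → HKD → NOK:
NOK 54,000.00 ÷ 9.5636 = USD 5,646.41
USD 5,646.41 × 8.0219 = HKD 45,294.93
HKD 45,294.93 × 1.2207 = NOK 55,291.52
Profit = NOK 55,291.52 − NOK 54,000.00

Profit: NOK 1,291.52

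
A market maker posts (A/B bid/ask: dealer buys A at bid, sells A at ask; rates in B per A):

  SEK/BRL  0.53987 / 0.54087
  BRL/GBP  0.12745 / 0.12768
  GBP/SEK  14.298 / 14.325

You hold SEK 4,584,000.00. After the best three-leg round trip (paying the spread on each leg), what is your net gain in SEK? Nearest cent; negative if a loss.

Best loop SEK → GBP → BRL → SEK:
SEK 4,584,000.00 ÷ 14.325 (buy GBP at ask) = GBP 320,000.00
GBP 320,000.00 ÷ 0.12768 (buy BRL at ask) = BRL 2,506,265.66
BRL 2,506,265.66 ÷ 0.54087 (buy SEK at ask) = SEK 4,633,767.20

Net profit: SEK 49,767.20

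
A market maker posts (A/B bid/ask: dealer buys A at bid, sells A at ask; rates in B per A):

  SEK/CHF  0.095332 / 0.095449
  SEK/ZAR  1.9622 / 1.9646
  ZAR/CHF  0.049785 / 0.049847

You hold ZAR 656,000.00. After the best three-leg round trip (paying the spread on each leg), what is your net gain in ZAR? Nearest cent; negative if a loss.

Net profit: ZAR 15,389.03

Best loop ZAR → CHF → SEK → ZAR:
ZAR 656,000.00 × 0.049785 (sell ZAR at bid) = CHF 32,658.96
CHF 32,658.96 ÷ 0.095449 (buy SEK at ask) = SEK 342,161.36
SEK 342,161.36 × 1.9622 (sell SEK at bid) = ZAR 671,389.03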